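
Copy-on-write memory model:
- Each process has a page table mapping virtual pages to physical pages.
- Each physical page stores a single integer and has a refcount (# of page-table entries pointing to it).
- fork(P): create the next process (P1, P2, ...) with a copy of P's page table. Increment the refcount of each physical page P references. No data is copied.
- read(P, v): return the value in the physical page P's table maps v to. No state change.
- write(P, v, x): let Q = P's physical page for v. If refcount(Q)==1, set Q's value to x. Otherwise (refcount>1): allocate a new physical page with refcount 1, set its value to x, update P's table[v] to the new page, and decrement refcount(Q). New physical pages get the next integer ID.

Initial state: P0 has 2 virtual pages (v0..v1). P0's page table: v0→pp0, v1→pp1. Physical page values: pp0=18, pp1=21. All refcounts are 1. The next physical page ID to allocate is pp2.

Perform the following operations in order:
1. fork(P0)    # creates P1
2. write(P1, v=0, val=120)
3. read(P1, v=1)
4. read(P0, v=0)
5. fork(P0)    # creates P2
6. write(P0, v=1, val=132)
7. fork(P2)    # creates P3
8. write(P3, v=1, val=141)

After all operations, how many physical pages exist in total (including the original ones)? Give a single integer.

Answer: 5

Derivation:
Op 1: fork(P0) -> P1. 2 ppages; refcounts: pp0:2 pp1:2
Op 2: write(P1, v0, 120). refcount(pp0)=2>1 -> COPY to pp2. 3 ppages; refcounts: pp0:1 pp1:2 pp2:1
Op 3: read(P1, v1) -> 21. No state change.
Op 4: read(P0, v0) -> 18. No state change.
Op 5: fork(P0) -> P2. 3 ppages; refcounts: pp0:2 pp1:3 pp2:1
Op 6: write(P0, v1, 132). refcount(pp1)=3>1 -> COPY to pp3. 4 ppages; refcounts: pp0:2 pp1:2 pp2:1 pp3:1
Op 7: fork(P2) -> P3. 4 ppages; refcounts: pp0:3 pp1:3 pp2:1 pp3:1
Op 8: write(P3, v1, 141). refcount(pp1)=3>1 -> COPY to pp4. 5 ppages; refcounts: pp0:3 pp1:2 pp2:1 pp3:1 pp4:1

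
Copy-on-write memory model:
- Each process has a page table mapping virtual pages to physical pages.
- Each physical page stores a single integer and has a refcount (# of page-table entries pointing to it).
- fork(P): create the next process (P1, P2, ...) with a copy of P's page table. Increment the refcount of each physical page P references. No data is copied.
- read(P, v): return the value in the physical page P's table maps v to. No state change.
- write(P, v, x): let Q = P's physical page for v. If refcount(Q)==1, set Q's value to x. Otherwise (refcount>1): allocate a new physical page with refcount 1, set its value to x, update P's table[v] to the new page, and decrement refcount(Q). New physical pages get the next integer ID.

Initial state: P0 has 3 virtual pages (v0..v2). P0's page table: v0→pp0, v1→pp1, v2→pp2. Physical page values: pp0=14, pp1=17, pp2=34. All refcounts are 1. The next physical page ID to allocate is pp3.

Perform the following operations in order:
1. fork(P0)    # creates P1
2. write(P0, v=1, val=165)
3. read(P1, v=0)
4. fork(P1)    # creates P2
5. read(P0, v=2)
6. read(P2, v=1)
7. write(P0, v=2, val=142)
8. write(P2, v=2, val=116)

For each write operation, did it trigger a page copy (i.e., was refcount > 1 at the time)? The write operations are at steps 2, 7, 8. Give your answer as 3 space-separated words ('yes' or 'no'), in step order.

Op 1: fork(P0) -> P1. 3 ppages; refcounts: pp0:2 pp1:2 pp2:2
Op 2: write(P0, v1, 165). refcount(pp1)=2>1 -> COPY to pp3. 4 ppages; refcounts: pp0:2 pp1:1 pp2:2 pp3:1
Op 3: read(P1, v0) -> 14. No state change.
Op 4: fork(P1) -> P2. 4 ppages; refcounts: pp0:3 pp1:2 pp2:3 pp3:1
Op 5: read(P0, v2) -> 34. No state change.
Op 6: read(P2, v1) -> 17. No state change.
Op 7: write(P0, v2, 142). refcount(pp2)=3>1 -> COPY to pp4. 5 ppages; refcounts: pp0:3 pp1:2 pp2:2 pp3:1 pp4:1
Op 8: write(P2, v2, 116). refcount(pp2)=2>1 -> COPY to pp5. 6 ppages; refcounts: pp0:3 pp1:2 pp2:1 pp3:1 pp4:1 pp5:1

yes yes yes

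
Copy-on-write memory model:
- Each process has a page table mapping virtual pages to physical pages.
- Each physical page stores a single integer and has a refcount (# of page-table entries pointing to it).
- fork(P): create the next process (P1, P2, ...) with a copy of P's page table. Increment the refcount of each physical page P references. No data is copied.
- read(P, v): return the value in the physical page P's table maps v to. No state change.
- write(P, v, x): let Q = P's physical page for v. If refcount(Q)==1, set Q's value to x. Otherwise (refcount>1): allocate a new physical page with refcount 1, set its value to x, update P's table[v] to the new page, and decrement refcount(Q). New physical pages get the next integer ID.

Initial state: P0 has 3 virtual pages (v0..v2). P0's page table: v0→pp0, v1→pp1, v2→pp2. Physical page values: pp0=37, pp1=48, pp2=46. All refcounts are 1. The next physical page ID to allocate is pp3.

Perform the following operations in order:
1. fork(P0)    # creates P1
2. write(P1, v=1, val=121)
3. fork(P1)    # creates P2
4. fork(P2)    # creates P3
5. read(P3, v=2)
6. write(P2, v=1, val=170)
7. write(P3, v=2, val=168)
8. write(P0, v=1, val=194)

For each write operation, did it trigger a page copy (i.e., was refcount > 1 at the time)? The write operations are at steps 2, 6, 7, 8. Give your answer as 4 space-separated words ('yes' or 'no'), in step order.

Op 1: fork(P0) -> P1. 3 ppages; refcounts: pp0:2 pp1:2 pp2:2
Op 2: write(P1, v1, 121). refcount(pp1)=2>1 -> COPY to pp3. 4 ppages; refcounts: pp0:2 pp1:1 pp2:2 pp3:1
Op 3: fork(P1) -> P2. 4 ppages; refcounts: pp0:3 pp1:1 pp2:3 pp3:2
Op 4: fork(P2) -> P3. 4 ppages; refcounts: pp0:4 pp1:1 pp2:4 pp3:3
Op 5: read(P3, v2) -> 46. No state change.
Op 6: write(P2, v1, 170). refcount(pp3)=3>1 -> COPY to pp4. 5 ppages; refcounts: pp0:4 pp1:1 pp2:4 pp3:2 pp4:1
Op 7: write(P3, v2, 168). refcount(pp2)=4>1 -> COPY to pp5. 6 ppages; refcounts: pp0:4 pp1:1 pp2:3 pp3:2 pp4:1 pp5:1
Op 8: write(P0, v1, 194). refcount(pp1)=1 -> write in place. 6 ppages; refcounts: pp0:4 pp1:1 pp2:3 pp3:2 pp4:1 pp5:1

yes yes yes no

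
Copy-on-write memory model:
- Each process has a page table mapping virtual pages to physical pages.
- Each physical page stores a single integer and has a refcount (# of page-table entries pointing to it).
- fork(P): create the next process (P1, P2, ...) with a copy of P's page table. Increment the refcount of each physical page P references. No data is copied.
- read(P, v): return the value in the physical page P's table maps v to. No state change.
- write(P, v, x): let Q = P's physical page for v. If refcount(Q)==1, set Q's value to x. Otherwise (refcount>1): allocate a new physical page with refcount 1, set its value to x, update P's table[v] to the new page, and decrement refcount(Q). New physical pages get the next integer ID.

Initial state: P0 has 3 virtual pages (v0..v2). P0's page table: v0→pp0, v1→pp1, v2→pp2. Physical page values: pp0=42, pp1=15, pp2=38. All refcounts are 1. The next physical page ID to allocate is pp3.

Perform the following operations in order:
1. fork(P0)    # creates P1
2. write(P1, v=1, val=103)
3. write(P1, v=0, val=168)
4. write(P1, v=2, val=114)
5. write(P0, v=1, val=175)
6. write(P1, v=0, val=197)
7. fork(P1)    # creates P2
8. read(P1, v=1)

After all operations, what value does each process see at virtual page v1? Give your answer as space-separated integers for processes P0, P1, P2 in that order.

Answer: 175 103 103

Derivation:
Op 1: fork(P0) -> P1. 3 ppages; refcounts: pp0:2 pp1:2 pp2:2
Op 2: write(P1, v1, 103). refcount(pp1)=2>1 -> COPY to pp3. 4 ppages; refcounts: pp0:2 pp1:1 pp2:2 pp3:1
Op 3: write(P1, v0, 168). refcount(pp0)=2>1 -> COPY to pp4. 5 ppages; refcounts: pp0:1 pp1:1 pp2:2 pp3:1 pp4:1
Op 4: write(P1, v2, 114). refcount(pp2)=2>1 -> COPY to pp5. 6 ppages; refcounts: pp0:1 pp1:1 pp2:1 pp3:1 pp4:1 pp5:1
Op 5: write(P0, v1, 175). refcount(pp1)=1 -> write in place. 6 ppages; refcounts: pp0:1 pp1:1 pp2:1 pp3:1 pp4:1 pp5:1
Op 6: write(P1, v0, 197). refcount(pp4)=1 -> write in place. 6 ppages; refcounts: pp0:1 pp1:1 pp2:1 pp3:1 pp4:1 pp5:1
Op 7: fork(P1) -> P2. 6 ppages; refcounts: pp0:1 pp1:1 pp2:1 pp3:2 pp4:2 pp5:2
Op 8: read(P1, v1) -> 103. No state change.
P0: v1 -> pp1 = 175
P1: v1 -> pp3 = 103
P2: v1 -> pp3 = 103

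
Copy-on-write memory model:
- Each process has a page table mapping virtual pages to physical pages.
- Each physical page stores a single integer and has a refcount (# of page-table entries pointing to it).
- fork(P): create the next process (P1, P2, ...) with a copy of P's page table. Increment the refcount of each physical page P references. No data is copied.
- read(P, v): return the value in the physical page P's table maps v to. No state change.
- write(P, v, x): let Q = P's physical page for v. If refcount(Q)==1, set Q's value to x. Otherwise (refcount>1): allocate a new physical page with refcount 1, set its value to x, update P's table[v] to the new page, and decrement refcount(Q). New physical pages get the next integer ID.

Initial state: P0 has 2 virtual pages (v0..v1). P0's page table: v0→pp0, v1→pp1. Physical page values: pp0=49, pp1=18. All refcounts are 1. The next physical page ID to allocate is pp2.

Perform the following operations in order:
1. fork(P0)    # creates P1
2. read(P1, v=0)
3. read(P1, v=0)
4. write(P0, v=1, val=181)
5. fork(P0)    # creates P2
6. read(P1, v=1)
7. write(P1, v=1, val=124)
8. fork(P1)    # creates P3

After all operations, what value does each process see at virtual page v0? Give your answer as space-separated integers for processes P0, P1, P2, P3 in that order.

Op 1: fork(P0) -> P1. 2 ppages; refcounts: pp0:2 pp1:2
Op 2: read(P1, v0) -> 49. No state change.
Op 3: read(P1, v0) -> 49. No state change.
Op 4: write(P0, v1, 181). refcount(pp1)=2>1 -> COPY to pp2. 3 ppages; refcounts: pp0:2 pp1:1 pp2:1
Op 5: fork(P0) -> P2. 3 ppages; refcounts: pp0:3 pp1:1 pp2:2
Op 6: read(P1, v1) -> 18. No state change.
Op 7: write(P1, v1, 124). refcount(pp1)=1 -> write in place. 3 ppages; refcounts: pp0:3 pp1:1 pp2:2
Op 8: fork(P1) -> P3. 3 ppages; refcounts: pp0:4 pp1:2 pp2:2
P0: v0 -> pp0 = 49
P1: v0 -> pp0 = 49
P2: v0 -> pp0 = 49
P3: v0 -> pp0 = 49

Answer: 49 49 49 49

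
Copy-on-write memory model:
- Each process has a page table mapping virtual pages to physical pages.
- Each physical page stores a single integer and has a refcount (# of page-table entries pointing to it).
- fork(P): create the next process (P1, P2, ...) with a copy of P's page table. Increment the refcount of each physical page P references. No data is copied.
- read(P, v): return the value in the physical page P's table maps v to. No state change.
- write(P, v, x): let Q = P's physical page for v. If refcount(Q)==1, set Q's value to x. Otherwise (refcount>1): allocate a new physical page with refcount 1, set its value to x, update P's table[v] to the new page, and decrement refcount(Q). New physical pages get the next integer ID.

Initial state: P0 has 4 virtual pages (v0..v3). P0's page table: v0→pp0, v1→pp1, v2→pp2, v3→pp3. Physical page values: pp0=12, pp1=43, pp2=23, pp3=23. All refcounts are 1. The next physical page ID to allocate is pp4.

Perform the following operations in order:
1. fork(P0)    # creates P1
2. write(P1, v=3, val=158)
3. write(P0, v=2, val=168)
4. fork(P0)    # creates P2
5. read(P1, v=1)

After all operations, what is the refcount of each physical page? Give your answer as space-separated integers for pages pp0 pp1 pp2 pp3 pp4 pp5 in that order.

Op 1: fork(P0) -> P1. 4 ppages; refcounts: pp0:2 pp1:2 pp2:2 pp3:2
Op 2: write(P1, v3, 158). refcount(pp3)=2>1 -> COPY to pp4. 5 ppages; refcounts: pp0:2 pp1:2 pp2:2 pp3:1 pp4:1
Op 3: write(P0, v2, 168). refcount(pp2)=2>1 -> COPY to pp5. 6 ppages; refcounts: pp0:2 pp1:2 pp2:1 pp3:1 pp4:1 pp5:1
Op 4: fork(P0) -> P2. 6 ppages; refcounts: pp0:3 pp1:3 pp2:1 pp3:2 pp4:1 pp5:2
Op 5: read(P1, v1) -> 43. No state change.

Answer: 3 3 1 2 1 2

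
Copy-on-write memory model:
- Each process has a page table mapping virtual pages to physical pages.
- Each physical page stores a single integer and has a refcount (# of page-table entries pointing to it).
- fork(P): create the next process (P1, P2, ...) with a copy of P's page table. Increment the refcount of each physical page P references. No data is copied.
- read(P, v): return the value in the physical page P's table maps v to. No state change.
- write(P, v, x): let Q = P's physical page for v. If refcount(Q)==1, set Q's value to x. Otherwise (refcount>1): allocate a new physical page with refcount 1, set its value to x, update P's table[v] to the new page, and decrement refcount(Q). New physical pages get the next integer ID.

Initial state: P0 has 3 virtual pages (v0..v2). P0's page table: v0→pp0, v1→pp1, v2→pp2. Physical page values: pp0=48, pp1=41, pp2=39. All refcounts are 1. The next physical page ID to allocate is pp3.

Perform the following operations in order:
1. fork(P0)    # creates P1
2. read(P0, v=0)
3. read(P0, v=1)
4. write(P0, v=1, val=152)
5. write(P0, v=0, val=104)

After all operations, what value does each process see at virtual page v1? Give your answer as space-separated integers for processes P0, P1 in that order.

Answer: 152 41

Derivation:
Op 1: fork(P0) -> P1. 3 ppages; refcounts: pp0:2 pp1:2 pp2:2
Op 2: read(P0, v0) -> 48. No state change.
Op 3: read(P0, v1) -> 41. No state change.
Op 4: write(P0, v1, 152). refcount(pp1)=2>1 -> COPY to pp3. 4 ppages; refcounts: pp0:2 pp1:1 pp2:2 pp3:1
Op 5: write(P0, v0, 104). refcount(pp0)=2>1 -> COPY to pp4. 5 ppages; refcounts: pp0:1 pp1:1 pp2:2 pp3:1 pp4:1
P0: v1 -> pp3 = 152
P1: v1 -> pp1 = 41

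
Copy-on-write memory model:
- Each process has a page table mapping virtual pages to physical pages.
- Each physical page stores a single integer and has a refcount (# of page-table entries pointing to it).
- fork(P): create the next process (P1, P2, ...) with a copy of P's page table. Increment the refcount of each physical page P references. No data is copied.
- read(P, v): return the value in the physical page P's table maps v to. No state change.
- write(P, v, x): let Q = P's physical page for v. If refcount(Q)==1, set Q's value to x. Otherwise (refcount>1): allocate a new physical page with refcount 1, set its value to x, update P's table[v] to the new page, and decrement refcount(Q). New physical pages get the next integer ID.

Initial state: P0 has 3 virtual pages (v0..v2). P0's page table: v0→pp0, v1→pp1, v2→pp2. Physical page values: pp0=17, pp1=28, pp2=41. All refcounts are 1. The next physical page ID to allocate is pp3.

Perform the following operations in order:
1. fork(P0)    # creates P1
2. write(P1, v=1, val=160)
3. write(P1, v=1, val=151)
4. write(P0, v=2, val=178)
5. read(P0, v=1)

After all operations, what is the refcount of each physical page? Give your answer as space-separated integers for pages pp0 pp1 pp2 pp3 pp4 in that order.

Op 1: fork(P0) -> P1. 3 ppages; refcounts: pp0:2 pp1:2 pp2:2
Op 2: write(P1, v1, 160). refcount(pp1)=2>1 -> COPY to pp3. 4 ppages; refcounts: pp0:2 pp1:1 pp2:2 pp3:1
Op 3: write(P1, v1, 151). refcount(pp3)=1 -> write in place. 4 ppages; refcounts: pp0:2 pp1:1 pp2:2 pp3:1
Op 4: write(P0, v2, 178). refcount(pp2)=2>1 -> COPY to pp4. 5 ppages; refcounts: pp0:2 pp1:1 pp2:1 pp3:1 pp4:1
Op 5: read(P0, v1) -> 28. No state change.

Answer: 2 1 1 1 1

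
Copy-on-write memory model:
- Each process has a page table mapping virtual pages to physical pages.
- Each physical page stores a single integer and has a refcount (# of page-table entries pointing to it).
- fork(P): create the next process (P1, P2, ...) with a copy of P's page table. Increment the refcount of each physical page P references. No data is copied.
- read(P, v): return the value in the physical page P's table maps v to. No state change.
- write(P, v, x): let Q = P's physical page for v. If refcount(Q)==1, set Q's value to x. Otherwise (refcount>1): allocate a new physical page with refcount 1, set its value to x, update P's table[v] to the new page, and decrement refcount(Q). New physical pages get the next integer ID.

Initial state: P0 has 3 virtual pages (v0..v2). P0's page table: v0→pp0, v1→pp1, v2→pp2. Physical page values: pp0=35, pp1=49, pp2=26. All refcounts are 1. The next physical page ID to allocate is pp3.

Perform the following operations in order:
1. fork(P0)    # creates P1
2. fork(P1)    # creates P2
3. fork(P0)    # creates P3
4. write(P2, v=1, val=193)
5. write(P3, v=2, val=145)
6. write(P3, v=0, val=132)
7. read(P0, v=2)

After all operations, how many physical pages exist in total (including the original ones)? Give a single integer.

Answer: 6

Derivation:
Op 1: fork(P0) -> P1. 3 ppages; refcounts: pp0:2 pp1:2 pp2:2
Op 2: fork(P1) -> P2. 3 ppages; refcounts: pp0:3 pp1:3 pp2:3
Op 3: fork(P0) -> P3. 3 ppages; refcounts: pp0:4 pp1:4 pp2:4
Op 4: write(P2, v1, 193). refcount(pp1)=4>1 -> COPY to pp3. 4 ppages; refcounts: pp0:4 pp1:3 pp2:4 pp3:1
Op 5: write(P3, v2, 145). refcount(pp2)=4>1 -> COPY to pp4. 5 ppages; refcounts: pp0:4 pp1:3 pp2:3 pp3:1 pp4:1
Op 6: write(P3, v0, 132). refcount(pp0)=4>1 -> COPY to pp5. 6 ppages; refcounts: pp0:3 pp1:3 pp2:3 pp3:1 pp4:1 pp5:1
Op 7: read(P0, v2) -> 26. No state change.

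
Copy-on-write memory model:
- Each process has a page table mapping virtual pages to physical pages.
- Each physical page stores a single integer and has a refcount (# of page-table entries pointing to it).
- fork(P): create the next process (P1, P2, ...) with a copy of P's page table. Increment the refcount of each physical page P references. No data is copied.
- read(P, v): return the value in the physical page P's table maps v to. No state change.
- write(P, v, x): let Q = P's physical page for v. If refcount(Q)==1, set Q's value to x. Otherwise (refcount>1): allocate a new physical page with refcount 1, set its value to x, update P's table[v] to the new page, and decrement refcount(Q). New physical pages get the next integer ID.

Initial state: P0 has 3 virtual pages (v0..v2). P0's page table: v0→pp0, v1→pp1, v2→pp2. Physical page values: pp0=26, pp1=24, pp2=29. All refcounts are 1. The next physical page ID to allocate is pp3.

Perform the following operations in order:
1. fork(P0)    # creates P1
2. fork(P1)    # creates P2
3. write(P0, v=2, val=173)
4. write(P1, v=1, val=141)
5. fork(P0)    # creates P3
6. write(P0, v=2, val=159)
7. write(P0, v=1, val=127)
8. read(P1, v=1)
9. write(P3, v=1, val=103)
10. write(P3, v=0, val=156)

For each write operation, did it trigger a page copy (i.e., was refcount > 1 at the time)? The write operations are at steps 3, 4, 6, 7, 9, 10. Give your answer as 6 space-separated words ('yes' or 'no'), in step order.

Op 1: fork(P0) -> P1. 3 ppages; refcounts: pp0:2 pp1:2 pp2:2
Op 2: fork(P1) -> P2. 3 ppages; refcounts: pp0:3 pp1:3 pp2:3
Op 3: write(P0, v2, 173). refcount(pp2)=3>1 -> COPY to pp3. 4 ppages; refcounts: pp0:3 pp1:3 pp2:2 pp3:1
Op 4: write(P1, v1, 141). refcount(pp1)=3>1 -> COPY to pp4. 5 ppages; refcounts: pp0:3 pp1:2 pp2:2 pp3:1 pp4:1
Op 5: fork(P0) -> P3. 5 ppages; refcounts: pp0:4 pp1:3 pp2:2 pp3:2 pp4:1
Op 6: write(P0, v2, 159). refcount(pp3)=2>1 -> COPY to pp5. 6 ppages; refcounts: pp0:4 pp1:3 pp2:2 pp3:1 pp4:1 pp5:1
Op 7: write(P0, v1, 127). refcount(pp1)=3>1 -> COPY to pp6. 7 ppages; refcounts: pp0:4 pp1:2 pp2:2 pp3:1 pp4:1 pp5:1 pp6:1
Op 8: read(P1, v1) -> 141. No state change.
Op 9: write(P3, v1, 103). refcount(pp1)=2>1 -> COPY to pp7. 8 ppages; refcounts: pp0:4 pp1:1 pp2:2 pp3:1 pp4:1 pp5:1 pp6:1 pp7:1
Op 10: write(P3, v0, 156). refcount(pp0)=4>1 -> COPY to pp8. 9 ppages; refcounts: pp0:3 pp1:1 pp2:2 pp3:1 pp4:1 pp5:1 pp6:1 pp7:1 pp8:1

yes yes yes yes yes yes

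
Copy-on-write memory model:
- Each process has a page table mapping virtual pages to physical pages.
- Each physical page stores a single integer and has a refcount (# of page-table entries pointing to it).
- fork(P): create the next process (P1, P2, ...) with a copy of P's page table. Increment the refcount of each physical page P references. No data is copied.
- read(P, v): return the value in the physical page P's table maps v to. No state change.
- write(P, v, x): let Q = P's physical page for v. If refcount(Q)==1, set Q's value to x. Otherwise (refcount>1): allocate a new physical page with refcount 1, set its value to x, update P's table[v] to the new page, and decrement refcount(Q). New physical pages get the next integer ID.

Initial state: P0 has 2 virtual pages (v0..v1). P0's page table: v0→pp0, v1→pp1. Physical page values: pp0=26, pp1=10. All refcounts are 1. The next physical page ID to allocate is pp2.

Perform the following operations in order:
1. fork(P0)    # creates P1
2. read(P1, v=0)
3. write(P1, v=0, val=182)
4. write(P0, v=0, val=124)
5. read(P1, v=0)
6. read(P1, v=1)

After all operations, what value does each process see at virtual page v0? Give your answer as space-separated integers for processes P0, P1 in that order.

Answer: 124 182

Derivation:
Op 1: fork(P0) -> P1. 2 ppages; refcounts: pp0:2 pp1:2
Op 2: read(P1, v0) -> 26. No state change.
Op 3: write(P1, v0, 182). refcount(pp0)=2>1 -> COPY to pp2. 3 ppages; refcounts: pp0:1 pp1:2 pp2:1
Op 4: write(P0, v0, 124). refcount(pp0)=1 -> write in place. 3 ppages; refcounts: pp0:1 pp1:2 pp2:1
Op 5: read(P1, v0) -> 182. No state change.
Op 6: read(P1, v1) -> 10. No state change.
P0: v0 -> pp0 = 124
P1: v0 -> pp2 = 182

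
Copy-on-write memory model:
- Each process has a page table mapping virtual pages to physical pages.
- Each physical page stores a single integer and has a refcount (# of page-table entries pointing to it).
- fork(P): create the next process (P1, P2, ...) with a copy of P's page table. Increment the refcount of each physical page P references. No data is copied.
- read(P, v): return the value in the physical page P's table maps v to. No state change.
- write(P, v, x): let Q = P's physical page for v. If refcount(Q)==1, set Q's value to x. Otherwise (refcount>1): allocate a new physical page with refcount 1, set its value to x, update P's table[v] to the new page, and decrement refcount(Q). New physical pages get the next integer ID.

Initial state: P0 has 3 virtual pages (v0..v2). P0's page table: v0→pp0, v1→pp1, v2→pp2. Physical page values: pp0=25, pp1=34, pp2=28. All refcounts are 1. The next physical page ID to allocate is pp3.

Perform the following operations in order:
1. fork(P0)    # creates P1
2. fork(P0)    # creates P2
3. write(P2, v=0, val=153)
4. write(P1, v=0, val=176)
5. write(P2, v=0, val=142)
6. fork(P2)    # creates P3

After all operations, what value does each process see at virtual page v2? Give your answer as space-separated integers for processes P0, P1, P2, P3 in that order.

Answer: 28 28 28 28

Derivation:
Op 1: fork(P0) -> P1. 3 ppages; refcounts: pp0:2 pp1:2 pp2:2
Op 2: fork(P0) -> P2. 3 ppages; refcounts: pp0:3 pp1:3 pp2:3
Op 3: write(P2, v0, 153). refcount(pp0)=3>1 -> COPY to pp3. 4 ppages; refcounts: pp0:2 pp1:3 pp2:3 pp3:1
Op 4: write(P1, v0, 176). refcount(pp0)=2>1 -> COPY to pp4. 5 ppages; refcounts: pp0:1 pp1:3 pp2:3 pp3:1 pp4:1
Op 5: write(P2, v0, 142). refcount(pp3)=1 -> write in place. 5 ppages; refcounts: pp0:1 pp1:3 pp2:3 pp3:1 pp4:1
Op 6: fork(P2) -> P3. 5 ppages; refcounts: pp0:1 pp1:4 pp2:4 pp3:2 pp4:1
P0: v2 -> pp2 = 28
P1: v2 -> pp2 = 28
P2: v2 -> pp2 = 28
P3: v2 -> pp2 = 28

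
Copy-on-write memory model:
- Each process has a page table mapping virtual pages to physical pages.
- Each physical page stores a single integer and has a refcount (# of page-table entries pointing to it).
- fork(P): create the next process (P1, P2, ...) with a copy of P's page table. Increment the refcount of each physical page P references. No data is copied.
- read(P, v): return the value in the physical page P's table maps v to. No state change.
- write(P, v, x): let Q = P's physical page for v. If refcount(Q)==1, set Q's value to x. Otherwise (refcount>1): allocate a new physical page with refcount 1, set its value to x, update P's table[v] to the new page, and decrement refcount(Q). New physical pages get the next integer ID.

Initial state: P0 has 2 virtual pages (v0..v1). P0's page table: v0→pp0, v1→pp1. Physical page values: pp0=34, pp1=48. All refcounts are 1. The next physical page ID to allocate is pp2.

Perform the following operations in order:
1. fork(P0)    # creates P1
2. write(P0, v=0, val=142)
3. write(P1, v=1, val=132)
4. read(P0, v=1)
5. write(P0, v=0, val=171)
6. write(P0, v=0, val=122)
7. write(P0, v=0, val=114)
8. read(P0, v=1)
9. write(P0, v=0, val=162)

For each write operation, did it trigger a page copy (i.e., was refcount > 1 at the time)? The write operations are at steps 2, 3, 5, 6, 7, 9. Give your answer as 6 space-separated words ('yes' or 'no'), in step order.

Op 1: fork(P0) -> P1. 2 ppages; refcounts: pp0:2 pp1:2
Op 2: write(P0, v0, 142). refcount(pp0)=2>1 -> COPY to pp2. 3 ppages; refcounts: pp0:1 pp1:2 pp2:1
Op 3: write(P1, v1, 132). refcount(pp1)=2>1 -> COPY to pp3. 4 ppages; refcounts: pp0:1 pp1:1 pp2:1 pp3:1
Op 4: read(P0, v1) -> 48. No state change.
Op 5: write(P0, v0, 171). refcount(pp2)=1 -> write in place. 4 ppages; refcounts: pp0:1 pp1:1 pp2:1 pp3:1
Op 6: write(P0, v0, 122). refcount(pp2)=1 -> write in place. 4 ppages; refcounts: pp0:1 pp1:1 pp2:1 pp3:1
Op 7: write(P0, v0, 114). refcount(pp2)=1 -> write in place. 4 ppages; refcounts: pp0:1 pp1:1 pp2:1 pp3:1
Op 8: read(P0, v1) -> 48. No state change.
Op 9: write(P0, v0, 162). refcount(pp2)=1 -> write in place. 4 ppages; refcounts: pp0:1 pp1:1 pp2:1 pp3:1

yes yes no no no no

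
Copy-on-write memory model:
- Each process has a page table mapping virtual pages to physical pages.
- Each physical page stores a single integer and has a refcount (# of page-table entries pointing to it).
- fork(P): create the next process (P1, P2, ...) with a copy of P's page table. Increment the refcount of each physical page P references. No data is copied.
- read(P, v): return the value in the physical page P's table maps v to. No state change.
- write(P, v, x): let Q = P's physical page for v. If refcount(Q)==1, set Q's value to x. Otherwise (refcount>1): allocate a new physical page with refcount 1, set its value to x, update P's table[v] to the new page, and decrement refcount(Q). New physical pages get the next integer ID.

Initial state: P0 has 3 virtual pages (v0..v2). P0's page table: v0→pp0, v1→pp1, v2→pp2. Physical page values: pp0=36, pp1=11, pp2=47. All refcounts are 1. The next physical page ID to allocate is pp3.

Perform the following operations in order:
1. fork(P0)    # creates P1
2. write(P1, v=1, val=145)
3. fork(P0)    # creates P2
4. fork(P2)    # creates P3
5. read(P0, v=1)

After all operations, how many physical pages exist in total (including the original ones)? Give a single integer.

Op 1: fork(P0) -> P1. 3 ppages; refcounts: pp0:2 pp1:2 pp2:2
Op 2: write(P1, v1, 145). refcount(pp1)=2>1 -> COPY to pp3. 4 ppages; refcounts: pp0:2 pp1:1 pp2:2 pp3:1
Op 3: fork(P0) -> P2. 4 ppages; refcounts: pp0:3 pp1:2 pp2:3 pp3:1
Op 4: fork(P2) -> P3. 4 ppages; refcounts: pp0:4 pp1:3 pp2:4 pp3:1
Op 5: read(P0, v1) -> 11. No state change.

Answer: 4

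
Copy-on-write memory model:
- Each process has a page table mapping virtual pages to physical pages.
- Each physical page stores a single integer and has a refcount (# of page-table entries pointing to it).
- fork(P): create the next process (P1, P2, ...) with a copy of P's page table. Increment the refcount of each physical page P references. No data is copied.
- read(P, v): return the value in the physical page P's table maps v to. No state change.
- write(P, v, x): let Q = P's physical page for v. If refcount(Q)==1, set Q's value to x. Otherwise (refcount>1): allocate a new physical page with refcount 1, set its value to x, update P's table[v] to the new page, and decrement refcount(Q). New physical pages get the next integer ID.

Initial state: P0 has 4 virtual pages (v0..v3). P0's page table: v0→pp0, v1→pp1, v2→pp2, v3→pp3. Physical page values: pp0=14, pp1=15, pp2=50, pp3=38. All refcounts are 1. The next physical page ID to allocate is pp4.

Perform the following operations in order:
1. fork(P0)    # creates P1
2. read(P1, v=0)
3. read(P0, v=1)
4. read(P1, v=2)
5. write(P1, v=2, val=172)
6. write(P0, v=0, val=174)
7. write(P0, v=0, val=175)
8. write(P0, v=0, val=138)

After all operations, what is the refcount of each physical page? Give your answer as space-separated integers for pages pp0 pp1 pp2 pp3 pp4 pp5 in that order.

Op 1: fork(P0) -> P1. 4 ppages; refcounts: pp0:2 pp1:2 pp2:2 pp3:2
Op 2: read(P1, v0) -> 14. No state change.
Op 3: read(P0, v1) -> 15. No state change.
Op 4: read(P1, v2) -> 50. No state change.
Op 5: write(P1, v2, 172). refcount(pp2)=2>1 -> COPY to pp4. 5 ppages; refcounts: pp0:2 pp1:2 pp2:1 pp3:2 pp4:1
Op 6: write(P0, v0, 174). refcount(pp0)=2>1 -> COPY to pp5. 6 ppages; refcounts: pp0:1 pp1:2 pp2:1 pp3:2 pp4:1 pp5:1
Op 7: write(P0, v0, 175). refcount(pp5)=1 -> write in place. 6 ppages; refcounts: pp0:1 pp1:2 pp2:1 pp3:2 pp4:1 pp5:1
Op 8: write(P0, v0, 138). refcount(pp5)=1 -> write in place. 6 ppages; refcounts: pp0:1 pp1:2 pp2:1 pp3:2 pp4:1 pp5:1

Answer: 1 2 1 2 1 1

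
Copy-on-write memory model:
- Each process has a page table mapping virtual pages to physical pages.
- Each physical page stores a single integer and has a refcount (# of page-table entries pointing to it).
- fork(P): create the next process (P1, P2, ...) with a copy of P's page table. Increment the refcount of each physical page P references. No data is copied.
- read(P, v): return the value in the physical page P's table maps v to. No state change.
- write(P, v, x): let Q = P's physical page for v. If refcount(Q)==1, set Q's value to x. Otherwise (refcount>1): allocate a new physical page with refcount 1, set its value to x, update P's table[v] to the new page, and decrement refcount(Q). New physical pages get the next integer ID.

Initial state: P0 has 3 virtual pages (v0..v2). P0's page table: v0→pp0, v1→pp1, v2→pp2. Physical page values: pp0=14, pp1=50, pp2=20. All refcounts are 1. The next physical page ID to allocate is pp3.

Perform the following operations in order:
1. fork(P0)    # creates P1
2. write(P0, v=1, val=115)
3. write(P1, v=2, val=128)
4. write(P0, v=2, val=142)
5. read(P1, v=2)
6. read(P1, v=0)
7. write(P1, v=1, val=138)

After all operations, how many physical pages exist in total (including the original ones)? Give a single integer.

Op 1: fork(P0) -> P1. 3 ppages; refcounts: pp0:2 pp1:2 pp2:2
Op 2: write(P0, v1, 115). refcount(pp1)=2>1 -> COPY to pp3. 4 ppages; refcounts: pp0:2 pp1:1 pp2:2 pp3:1
Op 3: write(P1, v2, 128). refcount(pp2)=2>1 -> COPY to pp4. 5 ppages; refcounts: pp0:2 pp1:1 pp2:1 pp3:1 pp4:1
Op 4: write(P0, v2, 142). refcount(pp2)=1 -> write in place. 5 ppages; refcounts: pp0:2 pp1:1 pp2:1 pp3:1 pp4:1
Op 5: read(P1, v2) -> 128. No state change.
Op 6: read(P1, v0) -> 14. No state change.
Op 7: write(P1, v1, 138). refcount(pp1)=1 -> write in place. 5 ppages; refcounts: pp0:2 pp1:1 pp2:1 pp3:1 pp4:1

Answer: 5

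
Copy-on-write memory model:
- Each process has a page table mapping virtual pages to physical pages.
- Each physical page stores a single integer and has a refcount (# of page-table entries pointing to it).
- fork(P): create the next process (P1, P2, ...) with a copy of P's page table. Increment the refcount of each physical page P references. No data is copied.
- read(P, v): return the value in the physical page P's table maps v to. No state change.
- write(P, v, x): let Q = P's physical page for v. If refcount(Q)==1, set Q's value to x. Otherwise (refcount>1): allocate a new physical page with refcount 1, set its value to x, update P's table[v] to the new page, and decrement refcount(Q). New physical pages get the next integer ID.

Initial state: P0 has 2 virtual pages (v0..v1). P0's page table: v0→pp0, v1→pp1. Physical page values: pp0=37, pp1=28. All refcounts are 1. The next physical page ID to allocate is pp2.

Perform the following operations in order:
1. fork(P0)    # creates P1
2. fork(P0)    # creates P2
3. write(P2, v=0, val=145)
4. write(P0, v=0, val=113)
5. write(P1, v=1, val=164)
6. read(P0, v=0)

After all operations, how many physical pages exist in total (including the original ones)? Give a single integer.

Op 1: fork(P0) -> P1. 2 ppages; refcounts: pp0:2 pp1:2
Op 2: fork(P0) -> P2. 2 ppages; refcounts: pp0:3 pp1:3
Op 3: write(P2, v0, 145). refcount(pp0)=3>1 -> COPY to pp2. 3 ppages; refcounts: pp0:2 pp1:3 pp2:1
Op 4: write(P0, v0, 113). refcount(pp0)=2>1 -> COPY to pp3. 4 ppages; refcounts: pp0:1 pp1:3 pp2:1 pp3:1
Op 5: write(P1, v1, 164). refcount(pp1)=3>1 -> COPY to pp4. 5 ppages; refcounts: pp0:1 pp1:2 pp2:1 pp3:1 pp4:1
Op 6: read(P0, v0) -> 113. No state change.

Answer: 5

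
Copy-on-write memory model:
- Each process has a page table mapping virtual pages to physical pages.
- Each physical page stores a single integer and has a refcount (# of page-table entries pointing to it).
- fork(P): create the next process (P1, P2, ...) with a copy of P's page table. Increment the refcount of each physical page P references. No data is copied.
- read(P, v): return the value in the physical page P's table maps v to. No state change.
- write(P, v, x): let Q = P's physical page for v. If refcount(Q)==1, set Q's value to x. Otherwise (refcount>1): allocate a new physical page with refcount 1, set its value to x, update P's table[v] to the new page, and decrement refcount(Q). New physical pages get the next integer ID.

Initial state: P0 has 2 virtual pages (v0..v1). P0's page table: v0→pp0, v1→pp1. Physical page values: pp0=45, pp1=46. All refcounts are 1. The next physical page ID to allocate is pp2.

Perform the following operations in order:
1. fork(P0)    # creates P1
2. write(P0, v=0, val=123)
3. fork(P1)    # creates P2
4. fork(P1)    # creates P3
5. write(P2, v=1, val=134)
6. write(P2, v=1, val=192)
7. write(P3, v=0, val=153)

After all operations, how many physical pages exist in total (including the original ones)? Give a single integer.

Op 1: fork(P0) -> P1. 2 ppages; refcounts: pp0:2 pp1:2
Op 2: write(P0, v0, 123). refcount(pp0)=2>1 -> COPY to pp2. 3 ppages; refcounts: pp0:1 pp1:2 pp2:1
Op 3: fork(P1) -> P2. 3 ppages; refcounts: pp0:2 pp1:3 pp2:1
Op 4: fork(P1) -> P3. 3 ppages; refcounts: pp0:3 pp1:4 pp2:1
Op 5: write(P2, v1, 134). refcount(pp1)=4>1 -> COPY to pp3. 4 ppages; refcounts: pp0:3 pp1:3 pp2:1 pp3:1
Op 6: write(P2, v1, 192). refcount(pp3)=1 -> write in place. 4 ppages; refcounts: pp0:3 pp1:3 pp2:1 pp3:1
Op 7: write(P3, v0, 153). refcount(pp0)=3>1 -> COPY to pp4. 5 ppages; refcounts: pp0:2 pp1:3 pp2:1 pp3:1 pp4:1

Answer: 5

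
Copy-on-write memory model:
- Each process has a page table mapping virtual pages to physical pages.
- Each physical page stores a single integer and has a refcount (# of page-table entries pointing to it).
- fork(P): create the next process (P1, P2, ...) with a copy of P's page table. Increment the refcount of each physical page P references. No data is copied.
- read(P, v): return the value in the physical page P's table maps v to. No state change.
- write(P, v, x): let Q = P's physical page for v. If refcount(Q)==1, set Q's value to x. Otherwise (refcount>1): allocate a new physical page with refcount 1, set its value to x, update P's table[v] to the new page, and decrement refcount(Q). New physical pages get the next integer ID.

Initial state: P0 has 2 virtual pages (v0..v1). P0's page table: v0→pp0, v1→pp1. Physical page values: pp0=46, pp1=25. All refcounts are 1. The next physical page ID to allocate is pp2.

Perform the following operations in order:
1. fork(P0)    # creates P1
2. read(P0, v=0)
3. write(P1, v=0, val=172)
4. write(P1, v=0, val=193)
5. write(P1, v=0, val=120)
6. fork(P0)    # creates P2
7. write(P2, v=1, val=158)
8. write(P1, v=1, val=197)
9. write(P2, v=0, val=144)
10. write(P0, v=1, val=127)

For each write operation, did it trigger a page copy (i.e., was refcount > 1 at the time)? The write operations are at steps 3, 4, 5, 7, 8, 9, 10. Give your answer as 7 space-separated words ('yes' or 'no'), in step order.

Op 1: fork(P0) -> P1. 2 ppages; refcounts: pp0:2 pp1:2
Op 2: read(P0, v0) -> 46. No state change.
Op 3: write(P1, v0, 172). refcount(pp0)=2>1 -> COPY to pp2. 3 ppages; refcounts: pp0:1 pp1:2 pp2:1
Op 4: write(P1, v0, 193). refcount(pp2)=1 -> write in place. 3 ppages; refcounts: pp0:1 pp1:2 pp2:1
Op 5: write(P1, v0, 120). refcount(pp2)=1 -> write in place. 3 ppages; refcounts: pp0:1 pp1:2 pp2:1
Op 6: fork(P0) -> P2. 3 ppages; refcounts: pp0:2 pp1:3 pp2:1
Op 7: write(P2, v1, 158). refcount(pp1)=3>1 -> COPY to pp3. 4 ppages; refcounts: pp0:2 pp1:2 pp2:1 pp3:1
Op 8: write(P1, v1, 197). refcount(pp1)=2>1 -> COPY to pp4. 5 ppages; refcounts: pp0:2 pp1:1 pp2:1 pp3:1 pp4:1
Op 9: write(P2, v0, 144). refcount(pp0)=2>1 -> COPY to pp5. 6 ppages; refcounts: pp0:1 pp1:1 pp2:1 pp3:1 pp4:1 pp5:1
Op 10: write(P0, v1, 127). refcount(pp1)=1 -> write in place. 6 ppages; refcounts: pp0:1 pp1:1 pp2:1 pp3:1 pp4:1 pp5:1

yes no no yes yes yes no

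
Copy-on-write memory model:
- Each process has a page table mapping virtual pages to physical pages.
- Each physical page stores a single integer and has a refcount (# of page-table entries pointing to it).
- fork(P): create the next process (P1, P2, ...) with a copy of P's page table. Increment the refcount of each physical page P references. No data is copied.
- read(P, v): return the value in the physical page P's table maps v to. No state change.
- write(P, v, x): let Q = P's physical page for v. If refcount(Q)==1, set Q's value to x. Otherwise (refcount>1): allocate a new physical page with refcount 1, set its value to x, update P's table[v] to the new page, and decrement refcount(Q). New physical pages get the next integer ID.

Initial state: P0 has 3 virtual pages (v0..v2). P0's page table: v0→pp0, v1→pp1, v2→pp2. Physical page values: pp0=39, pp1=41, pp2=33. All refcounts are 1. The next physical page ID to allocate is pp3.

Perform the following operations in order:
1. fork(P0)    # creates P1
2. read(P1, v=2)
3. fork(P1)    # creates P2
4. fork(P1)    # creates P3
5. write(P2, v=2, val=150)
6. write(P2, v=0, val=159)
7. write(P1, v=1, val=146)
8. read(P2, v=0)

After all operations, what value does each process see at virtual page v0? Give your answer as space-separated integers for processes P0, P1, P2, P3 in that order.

Op 1: fork(P0) -> P1. 3 ppages; refcounts: pp0:2 pp1:2 pp2:2
Op 2: read(P1, v2) -> 33. No state change.
Op 3: fork(P1) -> P2. 3 ppages; refcounts: pp0:3 pp1:3 pp2:3
Op 4: fork(P1) -> P3. 3 ppages; refcounts: pp0:4 pp1:4 pp2:4
Op 5: write(P2, v2, 150). refcount(pp2)=4>1 -> COPY to pp3. 4 ppages; refcounts: pp0:4 pp1:4 pp2:3 pp3:1
Op 6: write(P2, v0, 159). refcount(pp0)=4>1 -> COPY to pp4. 5 ppages; refcounts: pp0:3 pp1:4 pp2:3 pp3:1 pp4:1
Op 7: write(P1, v1, 146). refcount(pp1)=4>1 -> COPY to pp5. 6 ppages; refcounts: pp0:3 pp1:3 pp2:3 pp3:1 pp4:1 pp5:1
Op 8: read(P2, v0) -> 159. No state change.
P0: v0 -> pp0 = 39
P1: v0 -> pp0 = 39
P2: v0 -> pp4 = 159
P3: v0 -> pp0 = 39

Answer: 39 39 159 39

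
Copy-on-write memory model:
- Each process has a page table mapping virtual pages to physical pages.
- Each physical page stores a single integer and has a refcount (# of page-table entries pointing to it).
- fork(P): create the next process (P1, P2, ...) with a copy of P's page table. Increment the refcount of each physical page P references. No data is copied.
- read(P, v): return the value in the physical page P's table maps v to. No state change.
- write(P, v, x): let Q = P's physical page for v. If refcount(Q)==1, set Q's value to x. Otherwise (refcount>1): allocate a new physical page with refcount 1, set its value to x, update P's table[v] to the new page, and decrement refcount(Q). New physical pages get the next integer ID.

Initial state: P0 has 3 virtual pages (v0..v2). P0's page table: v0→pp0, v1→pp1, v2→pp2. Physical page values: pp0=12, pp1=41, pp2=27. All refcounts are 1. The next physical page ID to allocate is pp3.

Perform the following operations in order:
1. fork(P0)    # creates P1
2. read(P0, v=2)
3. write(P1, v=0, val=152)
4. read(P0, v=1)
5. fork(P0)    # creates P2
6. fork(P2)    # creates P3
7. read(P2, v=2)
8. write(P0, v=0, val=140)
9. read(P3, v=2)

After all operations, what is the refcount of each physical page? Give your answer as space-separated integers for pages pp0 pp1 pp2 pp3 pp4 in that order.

Op 1: fork(P0) -> P1. 3 ppages; refcounts: pp0:2 pp1:2 pp2:2
Op 2: read(P0, v2) -> 27. No state change.
Op 3: write(P1, v0, 152). refcount(pp0)=2>1 -> COPY to pp3. 4 ppages; refcounts: pp0:1 pp1:2 pp2:2 pp3:1
Op 4: read(P0, v1) -> 41. No state change.
Op 5: fork(P0) -> P2. 4 ppages; refcounts: pp0:2 pp1:3 pp2:3 pp3:1
Op 6: fork(P2) -> P3. 4 ppages; refcounts: pp0:3 pp1:4 pp2:4 pp3:1
Op 7: read(P2, v2) -> 27. No state change.
Op 8: write(P0, v0, 140). refcount(pp0)=3>1 -> COPY to pp4. 5 ppages; refcounts: pp0:2 pp1:4 pp2:4 pp3:1 pp4:1
Op 9: read(P3, v2) -> 27. No state change.

Answer: 2 4 4 1 1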